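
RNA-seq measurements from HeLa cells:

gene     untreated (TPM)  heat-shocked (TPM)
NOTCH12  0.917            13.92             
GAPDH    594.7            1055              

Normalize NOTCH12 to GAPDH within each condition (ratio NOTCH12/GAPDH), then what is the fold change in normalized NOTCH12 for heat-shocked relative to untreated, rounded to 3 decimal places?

8.557

NOTCH12/GAPDH (untreated) = 0.917 / 594.7 = 0.001542
NOTCH12/GAPDH (heat-shocked) = 13.92 / 1055 = 0.013194
Fold change = 0.013194 / 0.001542 = 8.5569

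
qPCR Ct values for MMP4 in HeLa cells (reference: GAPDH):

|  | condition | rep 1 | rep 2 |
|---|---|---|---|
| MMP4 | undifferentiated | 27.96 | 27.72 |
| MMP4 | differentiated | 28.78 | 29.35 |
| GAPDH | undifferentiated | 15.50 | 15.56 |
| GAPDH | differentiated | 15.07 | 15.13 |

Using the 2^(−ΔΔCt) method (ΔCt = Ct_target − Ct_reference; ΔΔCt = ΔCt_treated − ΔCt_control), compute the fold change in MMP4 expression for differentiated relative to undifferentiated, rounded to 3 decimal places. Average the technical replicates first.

Mean Ct: MMP4 undifferentiated 27.840; MMP4 differentiated 29.065; GAPDH undifferentiated 15.530; GAPDH differentiated 15.100
ΔCt(undifferentiated) = 27.840 − 15.530 = 12.310
ΔCt(differentiated) = 29.065 − 15.100 = 13.965
ΔΔCt = 13.965 − 12.310 = 1.655
Fold change = 2^(−1.655) = 0.3175

0.318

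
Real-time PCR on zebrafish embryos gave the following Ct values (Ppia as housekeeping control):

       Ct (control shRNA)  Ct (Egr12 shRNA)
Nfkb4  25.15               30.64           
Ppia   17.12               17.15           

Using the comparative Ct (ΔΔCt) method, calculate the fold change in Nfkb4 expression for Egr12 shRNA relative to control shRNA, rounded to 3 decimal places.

0.023

ΔCt(control shRNA) = 25.150 − 17.120 = 8.030
ΔCt(Egr12 shRNA) = 30.640 − 17.150 = 13.490
ΔΔCt = 13.490 − 8.030 = 5.460
Fold change = 2^(−5.460) = 0.0227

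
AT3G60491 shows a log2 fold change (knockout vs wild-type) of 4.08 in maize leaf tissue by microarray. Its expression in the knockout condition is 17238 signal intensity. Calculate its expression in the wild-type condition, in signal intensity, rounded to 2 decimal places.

1019.26

Fold change = 2^(4.08) = 16.9123
wild-type expression = 17238 / 16.9123 = 1019.26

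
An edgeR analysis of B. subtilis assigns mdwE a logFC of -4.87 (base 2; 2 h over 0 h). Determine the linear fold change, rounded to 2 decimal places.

0.03

Fold change = 2^(-4.87) = 0.034
That is, mdwE drops to 3.4% of the 0 h level.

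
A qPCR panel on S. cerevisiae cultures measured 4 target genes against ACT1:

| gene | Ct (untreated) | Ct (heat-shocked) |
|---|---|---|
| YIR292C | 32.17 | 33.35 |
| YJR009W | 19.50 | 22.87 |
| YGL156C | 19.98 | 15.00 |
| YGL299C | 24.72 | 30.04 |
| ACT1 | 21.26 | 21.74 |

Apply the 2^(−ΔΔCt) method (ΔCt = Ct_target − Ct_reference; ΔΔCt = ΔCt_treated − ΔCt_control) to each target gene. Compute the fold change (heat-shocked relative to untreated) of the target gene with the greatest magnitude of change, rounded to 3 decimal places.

44.017

YIR292C: ΔΔCt = (33.35−21.74) − (32.17−21.26) = 11.61 − 10.91 = 0.70; fold change = 2^-0.70 = 0.616
YJR009W: ΔΔCt = (22.87−21.74) − (19.50−21.26) = 1.13 − (-1.76) = 2.89; fold change = 2^-2.89 = 0.135
YGL156C: ΔΔCt = (15.00−21.74) − (19.98−21.26) = -6.74 − (-1.28) = -5.46; fold change = 2^5.46 = 44.017
YGL299C: ΔΔCt = (30.04−21.74) − (24.72−21.26) = 8.30 − 3.46 = 4.84; fold change = 2^-4.84 = 0.035
YGL156C has the largest |ΔΔCt| = 5.46.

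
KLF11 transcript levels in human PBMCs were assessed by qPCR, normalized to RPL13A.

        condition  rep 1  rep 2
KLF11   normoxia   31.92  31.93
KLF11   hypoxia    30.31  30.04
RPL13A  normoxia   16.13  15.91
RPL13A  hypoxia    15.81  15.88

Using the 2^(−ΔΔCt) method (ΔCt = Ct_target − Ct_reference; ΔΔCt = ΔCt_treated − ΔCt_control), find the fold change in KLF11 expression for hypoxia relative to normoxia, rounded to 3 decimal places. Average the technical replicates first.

Mean Ct: KLF11 normoxia 31.925; KLF11 hypoxia 30.175; RPL13A normoxia 16.020; RPL13A hypoxia 15.845
ΔCt(normoxia) = 31.925 − 16.020 = 15.905
ΔCt(hypoxia) = 30.175 − 15.845 = 14.330
ΔΔCt = 14.330 − 15.905 = -1.575
Fold change = 2^(−(-1.575)) = 2^1.575 = 2.9794

2.979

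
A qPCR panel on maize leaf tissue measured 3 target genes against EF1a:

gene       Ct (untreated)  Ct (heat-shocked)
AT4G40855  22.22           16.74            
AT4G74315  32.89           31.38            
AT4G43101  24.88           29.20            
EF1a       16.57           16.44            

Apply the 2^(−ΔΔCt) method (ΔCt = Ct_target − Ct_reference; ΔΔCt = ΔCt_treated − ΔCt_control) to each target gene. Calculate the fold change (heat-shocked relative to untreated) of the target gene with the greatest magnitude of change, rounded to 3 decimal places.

40.786

AT4G40855: ΔΔCt = (16.74−16.44) − (22.22−16.57) = 0.30 − 5.65 = -5.35; fold change = 2^5.35 = 40.786
AT4G74315: ΔΔCt = (31.38−16.44) − (32.89−16.57) = 14.94 − 16.32 = -1.38; fold change = 2^1.38 = 2.603
AT4G43101: ΔΔCt = (29.20−16.44) − (24.88−16.57) = 12.76 − 8.31 = 4.45; fold change = 2^-4.45 = 0.046
AT4G40855 has the largest |ΔΔCt| = 5.35.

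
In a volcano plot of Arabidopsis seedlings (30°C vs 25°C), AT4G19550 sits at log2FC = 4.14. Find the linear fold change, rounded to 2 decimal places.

Fold change = 2^(4.14) = 17.630

17.63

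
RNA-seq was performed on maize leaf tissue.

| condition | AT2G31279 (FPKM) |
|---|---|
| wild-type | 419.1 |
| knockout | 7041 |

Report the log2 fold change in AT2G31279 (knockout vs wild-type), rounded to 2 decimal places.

4.07

Fold change = 7041 / 419.1 = 16.8003
log2(16.8003) = 4.070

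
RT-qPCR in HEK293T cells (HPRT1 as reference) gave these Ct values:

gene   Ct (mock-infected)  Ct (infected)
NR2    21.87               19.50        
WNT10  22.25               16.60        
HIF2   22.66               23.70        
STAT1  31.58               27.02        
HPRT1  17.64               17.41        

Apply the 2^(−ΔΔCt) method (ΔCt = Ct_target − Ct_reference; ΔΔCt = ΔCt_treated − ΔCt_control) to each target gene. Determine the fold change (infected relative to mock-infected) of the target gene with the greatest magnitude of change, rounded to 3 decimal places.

NR2: ΔΔCt = (19.50−17.41) − (21.87−17.64) = 2.09 − 4.23 = -2.14; fold change = 2^2.14 = 4.408
WNT10: ΔΔCt = (16.60−17.41) − (22.25−17.64) = -0.81 − 4.61 = -5.42; fold change = 2^5.42 = 42.814
HIF2: ΔΔCt = (23.70−17.41) − (22.66−17.64) = 6.29 − 5.02 = 1.27; fold change = 2^-1.27 = 0.415
STAT1: ΔΔCt = (27.02−17.41) − (31.58−17.64) = 9.61 − 13.94 = -4.33; fold change = 2^4.33 = 20.112
WNT10 has the largest |ΔΔCt| = 5.42.

42.814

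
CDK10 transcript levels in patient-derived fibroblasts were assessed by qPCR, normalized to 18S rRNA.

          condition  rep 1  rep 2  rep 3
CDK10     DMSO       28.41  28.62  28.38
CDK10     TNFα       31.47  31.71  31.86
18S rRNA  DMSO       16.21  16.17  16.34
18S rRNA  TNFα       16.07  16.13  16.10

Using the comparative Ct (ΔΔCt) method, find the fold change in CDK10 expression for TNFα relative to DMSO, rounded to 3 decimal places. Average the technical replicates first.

0.098

Mean Ct: CDK10 DMSO 28.470; CDK10 TNFα 31.680; 18S rRNA DMSO 16.240; 18S rRNA TNFα 16.100
ΔCt(DMSO) = 28.470 − 16.240 = 12.230
ΔCt(TNFα) = 31.680 − 16.100 = 15.580
ΔΔCt = 15.580 − 12.230 = 3.350
Fold change = 2^(−3.350) = 0.0981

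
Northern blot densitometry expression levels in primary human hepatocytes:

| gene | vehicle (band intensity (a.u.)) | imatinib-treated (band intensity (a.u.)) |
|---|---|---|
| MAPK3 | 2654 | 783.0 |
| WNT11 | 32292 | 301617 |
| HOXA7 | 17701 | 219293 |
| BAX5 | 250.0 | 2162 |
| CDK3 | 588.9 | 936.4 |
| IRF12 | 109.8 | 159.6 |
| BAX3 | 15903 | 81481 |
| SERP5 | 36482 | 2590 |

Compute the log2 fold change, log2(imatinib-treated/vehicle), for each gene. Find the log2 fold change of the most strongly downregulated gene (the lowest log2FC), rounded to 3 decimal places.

log2(783.0/2654) = -1.761  (MAPK3)
log2(301617/32292) = 3.223  (WNT11)
log2(219293/17701) = 3.631  (HOXA7)
log2(2162/250.0) = 3.112  (BAX5)
log2(936.4/588.9) = 0.669  (CDK3)
log2(159.6/109.8) = 0.540  (IRF12)
log2(81481/15903) = 2.357  (BAX3)
log2(2590/36482) = -3.816  (SERP5)
SERP5 is most strongly downregulated.

-3.816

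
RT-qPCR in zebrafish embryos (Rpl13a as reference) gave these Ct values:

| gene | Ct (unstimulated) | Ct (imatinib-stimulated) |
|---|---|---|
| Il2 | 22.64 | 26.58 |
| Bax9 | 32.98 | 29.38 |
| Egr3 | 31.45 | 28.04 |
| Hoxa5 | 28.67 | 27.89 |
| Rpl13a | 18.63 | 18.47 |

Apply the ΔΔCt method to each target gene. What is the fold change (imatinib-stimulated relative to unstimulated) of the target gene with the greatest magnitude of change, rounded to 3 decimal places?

0.058

Il2: ΔΔCt = (26.58−18.47) − (22.64−18.63) = 8.11 − 4.01 = 4.10; fold change = 2^-4.10 = 0.058
Bax9: ΔΔCt = (29.38−18.47) − (32.98−18.63) = 10.91 − 14.35 = -3.44; fold change = 2^3.44 = 10.853
Egr3: ΔΔCt = (28.04−18.47) − (31.45−18.63) = 9.57 − 12.82 = -3.25; fold change = 2^3.25 = 9.514
Hoxa5: ΔΔCt = (27.89−18.47) − (28.67−18.63) = 9.42 − 10.04 = -0.62; fold change = 2^0.62 = 1.537
Il2 has the largest |ΔΔCt| = 4.10.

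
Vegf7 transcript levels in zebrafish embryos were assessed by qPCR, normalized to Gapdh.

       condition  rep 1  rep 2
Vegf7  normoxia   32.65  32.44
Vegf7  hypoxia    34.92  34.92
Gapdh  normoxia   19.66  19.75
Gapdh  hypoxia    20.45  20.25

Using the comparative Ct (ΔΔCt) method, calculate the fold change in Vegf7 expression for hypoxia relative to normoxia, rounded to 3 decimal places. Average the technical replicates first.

0.301

Mean Ct: Vegf7 normoxia 32.545; Vegf7 hypoxia 34.920; Gapdh normoxia 19.705; Gapdh hypoxia 20.350
ΔCt(normoxia) = 32.545 − 19.705 = 12.840
ΔCt(hypoxia) = 34.920 − 20.350 = 14.570
ΔΔCt = 14.570 − 12.840 = 1.730
Fold change = 2^(−1.730) = 0.3015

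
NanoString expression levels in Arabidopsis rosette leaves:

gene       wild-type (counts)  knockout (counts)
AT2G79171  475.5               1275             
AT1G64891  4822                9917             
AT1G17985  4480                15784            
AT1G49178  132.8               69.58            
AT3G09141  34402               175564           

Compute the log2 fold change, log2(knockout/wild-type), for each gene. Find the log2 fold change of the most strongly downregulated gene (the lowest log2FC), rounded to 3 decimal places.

log2(1275/475.5) = 1.423  (AT2G79171)
log2(9917/4822) = 1.040  (AT1G64891)
log2(15784/4480) = 1.817  (AT1G17985)
log2(69.58/132.8) = -0.933  (AT1G49178)
log2(175564/34402) = 2.351  (AT3G09141)
AT1G49178 is most strongly downregulated.

-0.933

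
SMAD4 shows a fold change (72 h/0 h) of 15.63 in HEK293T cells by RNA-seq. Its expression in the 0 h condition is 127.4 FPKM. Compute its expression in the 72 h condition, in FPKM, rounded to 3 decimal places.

72 h expression = 127.4 × 15.63 = 1991.262

1991.262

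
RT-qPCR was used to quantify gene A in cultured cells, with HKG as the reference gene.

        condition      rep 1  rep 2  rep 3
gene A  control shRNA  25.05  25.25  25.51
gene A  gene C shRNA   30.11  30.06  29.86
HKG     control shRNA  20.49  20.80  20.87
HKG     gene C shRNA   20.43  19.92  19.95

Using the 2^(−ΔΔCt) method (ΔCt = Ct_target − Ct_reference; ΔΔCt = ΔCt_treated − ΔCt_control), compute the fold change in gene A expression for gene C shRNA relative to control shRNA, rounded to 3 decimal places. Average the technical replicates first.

0.024

Mean Ct: gene A control shRNA 25.270; gene A gene C shRNA 30.010; HKG control shRNA 20.720; HKG gene C shRNA 20.100
ΔCt(control shRNA) = 25.270 − 20.720 = 4.550
ΔCt(gene C shRNA) = 30.010 − 20.100 = 9.910
ΔΔCt = 9.910 − 4.550 = 5.360
Fold change = 2^(−5.360) = 0.0243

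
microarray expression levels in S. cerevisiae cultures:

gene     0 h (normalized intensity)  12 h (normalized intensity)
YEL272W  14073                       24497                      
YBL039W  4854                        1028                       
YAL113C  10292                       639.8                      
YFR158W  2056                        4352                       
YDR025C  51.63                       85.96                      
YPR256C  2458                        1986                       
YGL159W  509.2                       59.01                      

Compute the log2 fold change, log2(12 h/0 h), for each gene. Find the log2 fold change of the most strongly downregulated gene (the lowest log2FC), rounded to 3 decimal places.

log2(24497/14073) = 0.800  (YEL272W)
log2(1028/4854) = -2.239  (YBL039W)
log2(639.8/10292) = -4.008  (YAL113C)
log2(4352/2056) = 1.082  (YFR158W)
log2(85.96/51.63) = 0.735  (YDR025C)
log2(1986/2458) = -0.308  (YPR256C)
log2(59.01/509.2) = -3.109  (YGL159W)
YAL113C is most strongly downregulated.

-4.008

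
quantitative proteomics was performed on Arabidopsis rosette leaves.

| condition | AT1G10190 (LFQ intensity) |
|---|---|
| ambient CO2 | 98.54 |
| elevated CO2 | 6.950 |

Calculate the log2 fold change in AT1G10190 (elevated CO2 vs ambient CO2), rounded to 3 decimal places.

-3.826

Fold change = 6.950 / 98.54 = 0.0705
log2(0.0705) = -3.8256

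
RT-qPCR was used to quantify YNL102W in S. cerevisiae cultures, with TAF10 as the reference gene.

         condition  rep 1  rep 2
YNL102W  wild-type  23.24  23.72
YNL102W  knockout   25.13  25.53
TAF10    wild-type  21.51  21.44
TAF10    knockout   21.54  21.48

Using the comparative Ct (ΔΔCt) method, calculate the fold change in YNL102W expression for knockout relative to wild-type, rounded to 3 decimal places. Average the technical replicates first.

Mean Ct: YNL102W wild-type 23.480; YNL102W knockout 25.330; TAF10 wild-type 21.475; TAF10 knockout 21.510
ΔCt(wild-type) = 23.480 − 21.475 = 2.005
ΔCt(knockout) = 25.330 − 21.510 = 3.820
ΔΔCt = 3.820 − 2.005 = 1.815
Fold change = 2^(−1.815) = 0.2842

0.284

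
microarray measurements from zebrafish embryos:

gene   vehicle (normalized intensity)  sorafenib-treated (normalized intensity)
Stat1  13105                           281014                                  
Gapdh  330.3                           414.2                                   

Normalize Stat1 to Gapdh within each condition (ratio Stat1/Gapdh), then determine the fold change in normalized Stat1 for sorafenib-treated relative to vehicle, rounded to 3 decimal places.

17.100

Stat1/Gapdh (vehicle) = 13105 / 330.3 = 39.676
Stat1/Gapdh (sorafenib-treated) = 281014 / 414.2 = 678.45
Fold change = 678.45 / 39.676 = 17.0997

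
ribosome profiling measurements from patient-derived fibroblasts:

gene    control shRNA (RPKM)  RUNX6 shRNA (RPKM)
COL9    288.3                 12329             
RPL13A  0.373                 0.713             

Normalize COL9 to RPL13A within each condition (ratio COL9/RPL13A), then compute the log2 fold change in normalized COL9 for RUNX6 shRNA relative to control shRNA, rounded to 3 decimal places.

COL9/RPL13A (control shRNA) = 288.3 / 0.373 = 772.92
COL9/RPL13A (RUNX6 shRNA) = 12329 / 0.713 = 17292
Fold change = 17292 / 772.92 = 22.3719
log2(22.3719) = 4.4836

4.484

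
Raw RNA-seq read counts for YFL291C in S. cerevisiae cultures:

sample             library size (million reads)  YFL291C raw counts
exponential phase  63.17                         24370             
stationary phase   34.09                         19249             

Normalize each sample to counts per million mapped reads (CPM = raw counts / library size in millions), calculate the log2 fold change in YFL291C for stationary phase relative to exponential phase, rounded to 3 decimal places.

0.550

CPM(exponential phase) = 24370 / 63.17 = 385.7844
CPM(stationary phase) = 19249 / 34.09 = 564.6524
Fold change = 564.6524 / 385.7844 = 1.46365
log2(1.46365) = 0.5496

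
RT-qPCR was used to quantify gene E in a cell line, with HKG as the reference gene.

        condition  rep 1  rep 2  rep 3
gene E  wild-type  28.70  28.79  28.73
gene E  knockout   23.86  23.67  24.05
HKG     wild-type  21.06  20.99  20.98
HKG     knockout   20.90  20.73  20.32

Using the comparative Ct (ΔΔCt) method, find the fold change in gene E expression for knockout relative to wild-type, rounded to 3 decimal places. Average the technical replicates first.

Mean Ct: gene E wild-type 28.740; gene E knockout 23.860; HKG wild-type 21.010; HKG knockout 20.650
ΔCt(wild-type) = 28.740 − 21.010 = 7.730
ΔCt(knockout) = 23.860 − 20.650 = 3.210
ΔΔCt = 3.210 − 7.730 = -4.520
Fold change = 2^(−(-4.520)) = 2^4.520 = 22.9433

22.943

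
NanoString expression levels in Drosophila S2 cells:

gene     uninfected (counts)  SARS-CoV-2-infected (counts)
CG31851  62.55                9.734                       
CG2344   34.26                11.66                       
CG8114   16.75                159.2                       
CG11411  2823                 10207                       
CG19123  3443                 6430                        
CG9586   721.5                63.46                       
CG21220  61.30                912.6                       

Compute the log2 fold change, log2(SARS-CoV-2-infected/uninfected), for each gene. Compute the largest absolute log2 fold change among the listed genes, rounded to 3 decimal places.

log2(9.734/62.55) = -2.684  (CG31851)
log2(11.66/34.26) = -1.555  (CG2344)
log2(159.2/16.75) = 3.249  (CG8114)
log2(10207/2823) = 1.854  (CG11411)
log2(6430/3443) = 0.901  (CG19123)
log2(63.46/721.5) = -3.507  (CG9586)
log2(912.6/61.30) = 3.896  (CG21220)
The largest magnitude belongs to CG21220.

3.896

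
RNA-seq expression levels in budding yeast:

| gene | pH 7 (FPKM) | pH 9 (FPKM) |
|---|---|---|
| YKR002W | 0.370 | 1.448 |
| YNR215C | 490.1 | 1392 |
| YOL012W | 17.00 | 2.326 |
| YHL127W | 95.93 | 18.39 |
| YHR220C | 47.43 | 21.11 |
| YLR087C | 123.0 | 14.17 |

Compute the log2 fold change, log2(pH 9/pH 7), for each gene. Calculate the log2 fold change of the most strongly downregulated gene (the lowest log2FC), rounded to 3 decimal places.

log2(1.448/0.370) = 1.968  (YKR002W)
log2(1392/490.1) = 1.506  (YNR215C)
log2(2.326/17.00) = -2.870  (YOL012W)
log2(18.39/95.93) = -2.383  (YHL127W)
log2(21.11/47.43) = -1.168  (YHR220C)
log2(14.17/123.0) = -3.118  (YLR087C)
YLR087C is most strongly downregulated.

-3.118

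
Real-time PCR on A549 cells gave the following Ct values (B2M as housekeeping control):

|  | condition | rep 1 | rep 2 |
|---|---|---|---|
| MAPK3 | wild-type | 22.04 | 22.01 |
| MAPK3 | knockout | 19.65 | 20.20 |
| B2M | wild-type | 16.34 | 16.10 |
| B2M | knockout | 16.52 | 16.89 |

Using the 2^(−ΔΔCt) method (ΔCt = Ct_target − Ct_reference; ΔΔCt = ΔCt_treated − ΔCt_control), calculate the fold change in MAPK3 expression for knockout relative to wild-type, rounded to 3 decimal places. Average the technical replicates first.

Mean Ct: MAPK3 wild-type 22.025; MAPK3 knockout 19.925; B2M wild-type 16.220; B2M knockout 16.705
ΔCt(wild-type) = 22.025 − 16.220 = 5.805
ΔCt(knockout) = 19.925 − 16.705 = 3.220
ΔΔCt = 3.220 − 5.805 = -2.585
Fold change = 2^(−(-2.585)) = 2^2.585 = 6.0002

6.000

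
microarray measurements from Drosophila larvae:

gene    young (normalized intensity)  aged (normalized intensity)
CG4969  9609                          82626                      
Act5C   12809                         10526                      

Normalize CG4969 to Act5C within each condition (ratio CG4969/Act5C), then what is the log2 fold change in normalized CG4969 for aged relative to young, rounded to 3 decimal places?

CG4969/Act5C (young) = 9609 / 12809 = 0.75018
CG4969/Act5C (aged) = 82626 / 10526 = 7.8497
Fold change = 7.8497 / 0.75018 = 10.4638
log2(10.4638) = 3.3873

3.387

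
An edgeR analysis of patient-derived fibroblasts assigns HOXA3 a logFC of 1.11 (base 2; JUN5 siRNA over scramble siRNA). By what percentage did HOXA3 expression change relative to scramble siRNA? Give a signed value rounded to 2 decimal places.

Fold change = 2^(1.11) = 2.1585
Percent change = (FC − 1) × 100% = (2.1585 − 1) × 100 = 115.85%

115.85%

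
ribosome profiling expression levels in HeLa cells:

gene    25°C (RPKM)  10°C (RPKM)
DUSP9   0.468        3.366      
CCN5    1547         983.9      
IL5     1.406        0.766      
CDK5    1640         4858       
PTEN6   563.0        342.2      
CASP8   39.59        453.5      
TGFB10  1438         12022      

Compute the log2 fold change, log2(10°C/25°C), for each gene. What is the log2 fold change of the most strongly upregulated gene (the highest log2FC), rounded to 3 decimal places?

3.518

log2(3.366/0.468) = 2.846  (DUSP9)
log2(983.9/1547) = -0.653  (CCN5)
log2(0.766/1.406) = -0.876  (IL5)
log2(4858/1640) = 1.567  (CDK5)
log2(342.2/563.0) = -0.718  (PTEN6)
log2(453.5/39.59) = 3.518  (CASP8)
log2(12022/1438) = 3.064  (TGFB10)
CASP8 is most strongly upregulated.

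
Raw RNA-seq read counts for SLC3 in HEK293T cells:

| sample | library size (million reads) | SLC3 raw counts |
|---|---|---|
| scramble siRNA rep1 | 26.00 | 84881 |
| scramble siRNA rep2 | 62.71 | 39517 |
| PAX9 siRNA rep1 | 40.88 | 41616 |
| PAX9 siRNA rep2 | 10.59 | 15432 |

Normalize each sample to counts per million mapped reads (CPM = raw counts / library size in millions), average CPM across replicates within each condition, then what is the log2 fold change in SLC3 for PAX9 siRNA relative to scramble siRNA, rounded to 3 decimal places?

CPM(scramble siRNA rep1) = 84881 / 26.00 = 3264.6538
CPM(scramble siRNA rep2) = 39517 / 62.71 = 630.1547
CPM(PAX9 siRNA rep1) = 41616 / 40.88 = 1018.0039
CPM(PAX9 siRNA rep2) = 15432 / 10.59 = 1457.2238
mean CPM(scramble siRNA) = 1947.4043; mean CPM(PAX9 siRNA) = 1237.6139
Fold change = 1237.6139 / 1947.4043 = 0.63552
log2(0.63552) = -0.6540

-0.654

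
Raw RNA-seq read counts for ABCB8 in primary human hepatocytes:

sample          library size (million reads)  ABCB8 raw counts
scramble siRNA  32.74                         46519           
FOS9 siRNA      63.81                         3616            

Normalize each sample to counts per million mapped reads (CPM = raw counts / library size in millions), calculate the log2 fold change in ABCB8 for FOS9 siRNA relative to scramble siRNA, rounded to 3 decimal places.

CPM(scramble siRNA) = 46519 / 32.74 = 1420.8613
CPM(FOS9 siRNA) = 3616 / 63.81 = 56.6682
Fold change = 56.6682 / 1420.8613 = 0.03988
log2(0.03988) = -4.6481

-4.648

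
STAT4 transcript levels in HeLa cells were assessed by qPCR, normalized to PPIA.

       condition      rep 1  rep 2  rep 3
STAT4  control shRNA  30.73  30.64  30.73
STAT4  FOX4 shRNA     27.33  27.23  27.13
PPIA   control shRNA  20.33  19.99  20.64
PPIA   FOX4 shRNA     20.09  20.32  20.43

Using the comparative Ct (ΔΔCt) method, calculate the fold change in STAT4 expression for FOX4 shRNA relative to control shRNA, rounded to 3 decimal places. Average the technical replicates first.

Mean Ct: STAT4 control shRNA 30.700; STAT4 FOX4 shRNA 27.230; PPIA control shRNA 20.320; PPIA FOX4 shRNA 20.280
ΔCt(control shRNA) = 30.700 − 20.320 = 10.380
ΔCt(FOX4 shRNA) = 27.230 − 20.280 = 6.950
ΔΔCt = 6.950 − 10.380 = -3.430
Fold change = 2^(−(-3.430)) = 2^3.430 = 10.7779

10.778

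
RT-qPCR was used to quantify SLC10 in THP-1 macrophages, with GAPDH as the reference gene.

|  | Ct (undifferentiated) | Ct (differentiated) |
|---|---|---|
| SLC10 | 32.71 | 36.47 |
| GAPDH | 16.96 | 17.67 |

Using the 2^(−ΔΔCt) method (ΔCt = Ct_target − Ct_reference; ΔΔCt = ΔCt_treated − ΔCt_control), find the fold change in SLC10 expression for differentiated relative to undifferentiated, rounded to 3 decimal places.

0.121

ΔCt(undifferentiated) = 32.710 − 16.960 = 15.750
ΔCt(differentiated) = 36.470 − 17.670 = 18.800
ΔΔCt = 18.800 − 15.750 = 3.050
Fold change = 2^(−3.050) = 0.1207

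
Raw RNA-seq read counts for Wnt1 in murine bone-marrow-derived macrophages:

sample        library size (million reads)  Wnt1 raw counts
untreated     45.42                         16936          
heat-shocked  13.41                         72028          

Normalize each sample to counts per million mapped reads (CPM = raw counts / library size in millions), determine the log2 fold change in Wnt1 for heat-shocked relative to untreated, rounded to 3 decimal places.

3.848

CPM(untreated) = 16936 / 45.42 = 372.8754
CPM(heat-shocked) = 72028 / 13.41 = 5371.2155
Fold change = 5371.2155 / 372.8754 = 14.40485
log2(14.40485) = 3.8485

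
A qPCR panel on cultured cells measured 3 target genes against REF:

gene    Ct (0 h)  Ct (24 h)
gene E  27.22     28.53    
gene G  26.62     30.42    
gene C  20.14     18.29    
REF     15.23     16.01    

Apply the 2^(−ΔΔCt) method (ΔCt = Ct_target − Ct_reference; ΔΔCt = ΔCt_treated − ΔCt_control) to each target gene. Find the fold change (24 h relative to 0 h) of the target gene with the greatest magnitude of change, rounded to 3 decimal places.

0.123

gene E: ΔΔCt = (28.53−16.01) − (27.22−15.23) = 12.52 − 11.99 = 0.53; fold change = 2^-0.53 = 0.693
gene G: ΔΔCt = (30.42−16.01) − (26.62−15.23) = 14.41 − 11.39 = 3.02; fold change = 2^-3.02 = 0.123
gene C: ΔΔCt = (18.29−16.01) − (20.14−15.23) = 2.28 − 4.91 = -2.63; fold change = 2^2.63 = 6.190
gene G has the largest |ΔΔCt| = 3.02.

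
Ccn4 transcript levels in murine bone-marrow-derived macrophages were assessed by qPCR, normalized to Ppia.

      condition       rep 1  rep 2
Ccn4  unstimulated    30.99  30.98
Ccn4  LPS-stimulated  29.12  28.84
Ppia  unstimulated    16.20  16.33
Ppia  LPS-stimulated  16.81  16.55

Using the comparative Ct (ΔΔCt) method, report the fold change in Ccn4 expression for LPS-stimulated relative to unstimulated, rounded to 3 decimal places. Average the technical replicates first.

Mean Ct: Ccn4 unstimulated 30.985; Ccn4 LPS-stimulated 28.980; Ppia unstimulated 16.265; Ppia LPS-stimulated 16.680
ΔCt(unstimulated) = 30.985 − 16.265 = 14.720
ΔCt(LPS-stimulated) = 28.980 − 16.680 = 12.300
ΔΔCt = 12.300 − 14.720 = -2.420
Fold change = 2^(−(-2.420)) = 2^2.420 = 5.3517

5.352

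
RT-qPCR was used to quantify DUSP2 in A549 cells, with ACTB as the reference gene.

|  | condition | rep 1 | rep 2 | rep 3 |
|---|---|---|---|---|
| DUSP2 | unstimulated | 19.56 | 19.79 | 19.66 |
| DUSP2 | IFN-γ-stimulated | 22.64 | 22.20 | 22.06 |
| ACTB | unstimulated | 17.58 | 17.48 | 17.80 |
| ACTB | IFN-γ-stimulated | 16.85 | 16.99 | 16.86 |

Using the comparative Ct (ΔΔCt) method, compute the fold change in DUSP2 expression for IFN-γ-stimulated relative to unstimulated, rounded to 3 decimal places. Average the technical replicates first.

0.098

Mean Ct: DUSP2 unstimulated 19.670; DUSP2 IFN-γ-stimulated 22.300; ACTB unstimulated 17.620; ACTB IFN-γ-stimulated 16.900
ΔCt(unstimulated) = 19.670 − 17.620 = 2.050
ΔCt(IFN-γ-stimulated) = 22.300 − 16.900 = 5.400
ΔΔCt = 5.400 − 2.050 = 3.350
Fold change = 2^(−3.350) = 0.0981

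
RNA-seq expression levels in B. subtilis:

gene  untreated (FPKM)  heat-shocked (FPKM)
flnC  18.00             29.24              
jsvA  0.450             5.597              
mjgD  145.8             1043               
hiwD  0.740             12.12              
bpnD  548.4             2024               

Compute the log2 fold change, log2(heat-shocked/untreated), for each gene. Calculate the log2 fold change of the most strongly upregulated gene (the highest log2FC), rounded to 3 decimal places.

log2(29.24/18.00) = 0.700  (flnC)
log2(5.597/0.450) = 3.637  (jsvA)
log2(1043/145.8) = 2.839  (mjgD)
log2(12.12/0.740) = 4.034  (hiwD)
log2(2024/548.4) = 1.884  (bpnD)
hiwD is most strongly upregulated.

4.034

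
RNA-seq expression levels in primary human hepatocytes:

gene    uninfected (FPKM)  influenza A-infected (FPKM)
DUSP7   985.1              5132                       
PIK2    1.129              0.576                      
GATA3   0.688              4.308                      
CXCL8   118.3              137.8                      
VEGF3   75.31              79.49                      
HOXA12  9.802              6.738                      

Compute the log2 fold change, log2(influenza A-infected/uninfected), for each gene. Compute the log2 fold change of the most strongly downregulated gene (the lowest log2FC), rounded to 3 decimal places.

-0.971

log2(5132/985.1) = 2.381  (DUSP7)
log2(0.576/1.129) = -0.971  (PIK2)
log2(4.308/0.688) = 2.647  (GATA3)
log2(137.8/118.3) = 0.220  (CXCL8)
log2(79.49/75.31) = 0.078  (VEGF3)
log2(6.738/9.802) = -0.541  (HOXA12)
PIK2 is most strongly downregulated.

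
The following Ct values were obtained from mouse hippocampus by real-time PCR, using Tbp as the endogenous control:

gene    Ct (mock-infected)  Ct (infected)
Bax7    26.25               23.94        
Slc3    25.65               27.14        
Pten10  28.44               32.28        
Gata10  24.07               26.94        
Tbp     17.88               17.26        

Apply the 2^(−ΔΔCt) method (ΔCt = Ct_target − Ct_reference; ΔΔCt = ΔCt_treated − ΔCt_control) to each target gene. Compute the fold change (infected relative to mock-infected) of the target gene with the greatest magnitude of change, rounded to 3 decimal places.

Bax7: ΔΔCt = (23.94−17.26) − (26.25−17.88) = 6.68 − 8.37 = -1.69; fold change = 2^1.69 = 3.227
Slc3: ΔΔCt = (27.14−17.26) − (25.65−17.88) = 9.88 − 7.77 = 2.11; fold change = 2^-2.11 = 0.232
Pten10: ΔΔCt = (32.28−17.26) − (28.44−17.88) = 15.02 − 10.56 = 4.46; fold change = 2^-4.46 = 0.045
Gata10: ΔΔCt = (26.94−17.26) − (24.07−17.88) = 9.68 − 6.19 = 3.49; fold change = 2^-3.49 = 0.089
Pten10 has the largest |ΔΔCt| = 4.46.

0.045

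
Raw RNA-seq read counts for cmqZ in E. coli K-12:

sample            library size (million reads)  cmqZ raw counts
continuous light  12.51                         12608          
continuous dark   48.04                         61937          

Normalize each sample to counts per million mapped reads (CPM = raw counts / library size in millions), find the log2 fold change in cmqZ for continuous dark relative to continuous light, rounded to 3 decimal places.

0.355

CPM(continuous light) = 12608 / 12.51 = 1007.8337
CPM(continuous dark) = 61937 / 48.04 = 1289.2798
Fold change = 1289.2798 / 1007.8337 = 1.27926
log2(1.27926) = 0.3553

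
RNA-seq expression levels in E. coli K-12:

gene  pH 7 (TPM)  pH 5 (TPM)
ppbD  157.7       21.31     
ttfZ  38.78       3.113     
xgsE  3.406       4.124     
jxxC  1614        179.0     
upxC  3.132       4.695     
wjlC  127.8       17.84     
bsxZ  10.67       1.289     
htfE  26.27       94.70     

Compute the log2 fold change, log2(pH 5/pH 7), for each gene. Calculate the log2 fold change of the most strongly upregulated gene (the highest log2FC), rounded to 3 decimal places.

log2(21.31/157.7) = -2.888  (ppbD)
log2(3.113/38.78) = -3.639  (ttfZ)
log2(4.124/3.406) = 0.276  (xgsE)
log2(179.0/1614) = -3.173  (jxxC)
log2(4.695/3.132) = 0.584  (upxC)
log2(17.84/127.8) = -2.841  (wjlC)
log2(1.289/10.67) = -3.049  (bsxZ)
log2(94.70/26.27) = 1.850  (htfE)
htfE is most strongly upregulated.

1.850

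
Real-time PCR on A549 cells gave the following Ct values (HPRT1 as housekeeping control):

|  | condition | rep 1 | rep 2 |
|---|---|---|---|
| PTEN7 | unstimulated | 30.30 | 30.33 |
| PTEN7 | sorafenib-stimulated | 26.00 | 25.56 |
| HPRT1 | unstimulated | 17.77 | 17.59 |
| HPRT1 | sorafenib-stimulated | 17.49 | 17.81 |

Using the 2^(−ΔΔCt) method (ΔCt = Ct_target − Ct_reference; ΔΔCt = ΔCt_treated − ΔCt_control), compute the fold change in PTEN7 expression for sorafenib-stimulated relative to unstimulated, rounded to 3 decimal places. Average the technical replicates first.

Mean Ct: PTEN7 unstimulated 30.315; PTEN7 sorafenib-stimulated 25.780; HPRT1 unstimulated 17.680; HPRT1 sorafenib-stimulated 17.650
ΔCt(unstimulated) = 30.315 − 17.680 = 12.635
ΔCt(sorafenib-stimulated) = 25.780 − 17.650 = 8.130
ΔΔCt = 8.130 − 12.635 = -4.505
Fold change = 2^(−(-4.505)) = 2^4.505 = 22.7060

22.706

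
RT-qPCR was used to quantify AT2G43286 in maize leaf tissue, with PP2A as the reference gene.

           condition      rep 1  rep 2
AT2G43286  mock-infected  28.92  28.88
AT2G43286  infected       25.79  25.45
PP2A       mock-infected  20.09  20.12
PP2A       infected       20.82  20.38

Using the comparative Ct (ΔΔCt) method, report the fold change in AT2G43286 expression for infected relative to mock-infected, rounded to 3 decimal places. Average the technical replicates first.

Mean Ct: AT2G43286 mock-infected 28.900; AT2G43286 infected 25.620; PP2A mock-infected 20.105; PP2A infected 20.600
ΔCt(mock-infected) = 28.900 − 20.105 = 8.795
ΔCt(infected) = 25.620 − 20.600 = 5.020
ΔΔCt = 5.020 − 8.795 = -3.775
Fold change = 2^(−(-3.775)) = 2^3.775 = 13.6895

13.690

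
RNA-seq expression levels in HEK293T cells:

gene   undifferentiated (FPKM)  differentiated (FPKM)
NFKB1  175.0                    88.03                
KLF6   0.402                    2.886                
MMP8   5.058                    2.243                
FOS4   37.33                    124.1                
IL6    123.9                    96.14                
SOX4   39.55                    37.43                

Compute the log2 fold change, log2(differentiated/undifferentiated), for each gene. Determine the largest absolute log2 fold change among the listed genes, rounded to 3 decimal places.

2.844

log2(88.03/175.0) = -0.991  (NFKB1)
log2(2.886/0.402) = 2.844  (KLF6)
log2(2.243/5.058) = -1.173  (MMP8)
log2(124.1/37.33) = 1.733  (FOS4)
log2(96.14/123.9) = -0.366  (IL6)
log2(37.43/39.55) = -0.079  (SOX4)
The largest magnitude belongs to KLF6.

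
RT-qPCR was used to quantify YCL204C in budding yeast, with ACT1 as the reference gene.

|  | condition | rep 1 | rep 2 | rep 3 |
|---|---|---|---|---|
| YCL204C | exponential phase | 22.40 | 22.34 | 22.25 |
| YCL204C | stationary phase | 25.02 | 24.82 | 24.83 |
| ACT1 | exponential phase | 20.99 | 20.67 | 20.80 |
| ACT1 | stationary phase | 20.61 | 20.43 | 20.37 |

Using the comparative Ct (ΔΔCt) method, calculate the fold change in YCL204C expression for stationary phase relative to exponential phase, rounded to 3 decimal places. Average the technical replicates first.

0.133

Mean Ct: YCL204C exponential phase 22.330; YCL204C stationary phase 24.890; ACT1 exponential phase 20.820; ACT1 stationary phase 20.470
ΔCt(exponential phase) = 22.330 − 20.820 = 1.510
ΔCt(stationary phase) = 24.890 − 20.470 = 4.420
ΔΔCt = 4.420 − 1.510 = 2.910
Fold change = 2^(−2.910) = 0.1330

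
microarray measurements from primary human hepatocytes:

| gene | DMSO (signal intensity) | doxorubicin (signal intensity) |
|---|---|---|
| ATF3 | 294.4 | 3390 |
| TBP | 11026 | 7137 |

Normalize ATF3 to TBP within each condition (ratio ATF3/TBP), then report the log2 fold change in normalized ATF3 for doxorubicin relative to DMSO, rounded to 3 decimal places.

4.153

ATF3/TBP (DMSO) = 294.4 / 11026 = 0.026701
ATF3/TBP (doxorubicin) = 3390 / 7137 = 0.47499
Fold change = 0.47499 / 0.026701 = 17.7895
log2(17.7895) = 4.1530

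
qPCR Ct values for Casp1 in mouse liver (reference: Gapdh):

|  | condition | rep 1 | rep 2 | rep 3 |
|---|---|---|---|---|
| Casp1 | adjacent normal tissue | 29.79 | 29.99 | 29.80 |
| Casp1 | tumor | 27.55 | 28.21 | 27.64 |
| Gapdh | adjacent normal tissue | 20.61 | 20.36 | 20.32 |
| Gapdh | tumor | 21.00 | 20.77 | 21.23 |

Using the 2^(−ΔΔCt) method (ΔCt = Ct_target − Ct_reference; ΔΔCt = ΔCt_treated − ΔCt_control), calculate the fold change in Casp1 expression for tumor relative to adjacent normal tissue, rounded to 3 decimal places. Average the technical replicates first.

Mean Ct: Casp1 adjacent normal tissue 29.860; Casp1 tumor 27.800; Gapdh adjacent normal tissue 20.430; Gapdh tumor 21.000
ΔCt(adjacent normal tissue) = 29.860 − 20.430 = 9.430
ΔCt(tumor) = 27.800 − 21.000 = 6.800
ΔΔCt = 6.800 − 9.430 = -2.630
Fold change = 2^(−(-2.630)) = 2^2.630 = 6.1903

6.190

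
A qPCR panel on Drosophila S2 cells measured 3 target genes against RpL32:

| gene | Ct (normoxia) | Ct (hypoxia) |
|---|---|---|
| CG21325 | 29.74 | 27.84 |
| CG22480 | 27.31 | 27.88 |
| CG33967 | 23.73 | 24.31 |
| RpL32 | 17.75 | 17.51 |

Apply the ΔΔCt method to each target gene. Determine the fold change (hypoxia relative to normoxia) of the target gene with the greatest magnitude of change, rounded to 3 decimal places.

3.160

CG21325: ΔΔCt = (27.84−17.51) − (29.74−17.75) = 10.33 − 11.99 = -1.66; fold change = 2^1.66 = 3.160
CG22480: ΔΔCt = (27.88−17.51) − (27.31−17.75) = 10.37 − 9.56 = 0.81; fold change = 2^-0.81 = 0.570
CG33967: ΔΔCt = (24.31−17.51) − (23.73−17.75) = 6.80 − 5.98 = 0.82; fold change = 2^-0.82 = 0.566
CG21325 has the largest |ΔΔCt| = 1.66.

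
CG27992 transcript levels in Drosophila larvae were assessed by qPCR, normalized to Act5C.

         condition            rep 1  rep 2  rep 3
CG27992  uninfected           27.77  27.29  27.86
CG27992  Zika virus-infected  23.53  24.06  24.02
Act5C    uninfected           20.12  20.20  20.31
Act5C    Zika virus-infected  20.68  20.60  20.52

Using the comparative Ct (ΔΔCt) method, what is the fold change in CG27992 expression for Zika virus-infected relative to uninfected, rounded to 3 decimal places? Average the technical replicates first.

17.877

Mean Ct: CG27992 uninfected 27.640; CG27992 Zika virus-infected 23.870; Act5C uninfected 20.210; Act5C Zika virus-infected 20.600
ΔCt(uninfected) = 27.640 − 20.210 = 7.430
ΔCt(Zika virus-infected) = 23.870 − 20.600 = 3.270
ΔΔCt = 3.270 − 7.430 = -4.160
Fold change = 2^(−(-4.160)) = 2^4.160 = 17.8766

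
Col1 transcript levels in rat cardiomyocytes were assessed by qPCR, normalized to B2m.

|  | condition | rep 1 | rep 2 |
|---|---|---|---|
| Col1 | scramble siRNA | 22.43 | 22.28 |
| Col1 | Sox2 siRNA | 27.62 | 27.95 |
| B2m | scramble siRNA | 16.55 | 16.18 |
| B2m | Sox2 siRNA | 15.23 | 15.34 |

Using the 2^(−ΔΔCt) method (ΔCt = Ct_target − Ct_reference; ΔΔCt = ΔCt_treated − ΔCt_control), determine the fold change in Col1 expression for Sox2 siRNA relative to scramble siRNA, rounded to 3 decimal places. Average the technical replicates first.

0.011

Mean Ct: Col1 scramble siRNA 22.355; Col1 Sox2 siRNA 27.785; B2m scramble siRNA 16.365; B2m Sox2 siRNA 15.285
ΔCt(scramble siRNA) = 22.355 − 16.365 = 5.990
ΔCt(Sox2 siRNA) = 27.785 − 15.285 = 12.500
ΔΔCt = 12.500 − 5.990 = 6.510
Fold change = 2^(−6.510) = 0.0110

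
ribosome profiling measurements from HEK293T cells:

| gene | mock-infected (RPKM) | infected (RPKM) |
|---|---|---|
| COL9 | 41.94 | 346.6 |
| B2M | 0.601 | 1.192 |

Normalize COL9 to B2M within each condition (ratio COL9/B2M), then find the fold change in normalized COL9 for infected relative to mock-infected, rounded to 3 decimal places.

COL9/B2M (mock-infected) = 41.94 / 0.601 = 69.784
COL9/B2M (infected) = 346.6 / 1.192 = 290.77
Fold change = 290.77 / 69.784 = 4.1668

4.167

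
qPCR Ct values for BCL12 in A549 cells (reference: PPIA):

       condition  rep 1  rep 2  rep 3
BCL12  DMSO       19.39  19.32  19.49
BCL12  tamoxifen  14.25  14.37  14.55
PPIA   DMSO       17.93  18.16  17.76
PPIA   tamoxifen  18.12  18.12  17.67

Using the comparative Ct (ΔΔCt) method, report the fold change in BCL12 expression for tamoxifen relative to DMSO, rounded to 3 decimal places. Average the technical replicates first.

Mean Ct: BCL12 DMSO 19.400; BCL12 tamoxifen 14.390; PPIA DMSO 17.950; PPIA tamoxifen 17.970
ΔCt(DMSO) = 19.400 − 17.950 = 1.450
ΔCt(tamoxifen) = 14.390 − 17.970 = -3.580
ΔΔCt = -3.580 − 1.450 = -5.030
Fold change = 2^(−(-5.030)) = 2^5.030 = 32.6724

32.672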